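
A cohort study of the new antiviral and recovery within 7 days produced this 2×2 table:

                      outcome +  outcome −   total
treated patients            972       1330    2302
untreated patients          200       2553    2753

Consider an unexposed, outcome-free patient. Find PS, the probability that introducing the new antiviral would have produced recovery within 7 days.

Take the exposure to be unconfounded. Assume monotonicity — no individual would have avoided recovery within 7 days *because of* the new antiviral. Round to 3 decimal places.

p₁ = P(outcome | exposed) = 972/2302 = 0.42224
p₀ = P(outcome | unexposed) = 200/2753 = 0.072648
Under exogeneity and monotonicity, PS = (p₁ − p₀)/(1 − p₀).
PS = (0.42224 − 0.072648) / 0.92735 ≈ 0.3770

PS ≈ 0.377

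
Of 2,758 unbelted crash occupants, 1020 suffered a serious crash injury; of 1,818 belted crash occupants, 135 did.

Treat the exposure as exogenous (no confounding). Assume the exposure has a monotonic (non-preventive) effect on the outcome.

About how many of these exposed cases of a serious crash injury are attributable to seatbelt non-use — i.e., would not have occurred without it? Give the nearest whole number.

p₁ = P(outcome | exposed) = 1020/2758 = 0.36983
p₀ = P(outcome | unexposed) = 135/1818 = 0.074257
PN = (p₁ − p₀)/p₁ = (0.36983 − 0.074257) / 0.36983 ≈ 0.79921.
Attributable cases ≈ PN × (exposed cases) = 0.79921 × 1020 ≈ 815.20.

about 815 cases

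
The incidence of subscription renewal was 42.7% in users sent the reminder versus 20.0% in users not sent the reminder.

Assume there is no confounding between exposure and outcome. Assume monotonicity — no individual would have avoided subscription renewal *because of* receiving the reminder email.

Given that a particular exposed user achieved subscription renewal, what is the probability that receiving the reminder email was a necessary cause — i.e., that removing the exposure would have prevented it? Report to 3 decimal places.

PN ≈ 0.532

p₁ = 0.427, p₀ = 0.2.
Under exogeneity and monotonicity, PN = (p₁ − p₀) / p₁.
PN = (0.427 − 0.2) / 0.427 = 0.227 / 0.427 ≈ 0.5316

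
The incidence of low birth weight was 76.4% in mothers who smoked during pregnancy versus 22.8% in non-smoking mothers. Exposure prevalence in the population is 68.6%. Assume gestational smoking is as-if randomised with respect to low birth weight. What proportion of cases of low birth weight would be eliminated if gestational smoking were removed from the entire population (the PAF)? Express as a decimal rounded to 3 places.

p₁ = 0.764, p₀ = 0.228.
Overall risk P(Y=1) = π·p₁ + (1−π)·p₀ = 0.686×0.764 + 0.314×0.228 = 0.5957.
Under exogeneity, PAF = [P(Y=1) − p₀] / P(Y=1).
PAF = (0.5957 − 0.228) / 0.5957 ≈ 0.6173

PAF ≈ 0.617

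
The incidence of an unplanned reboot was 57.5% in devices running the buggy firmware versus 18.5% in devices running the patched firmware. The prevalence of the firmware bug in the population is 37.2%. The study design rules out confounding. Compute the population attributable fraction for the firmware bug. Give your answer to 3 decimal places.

PAF ≈ 0.440

p₁ = 0.575, p₀ = 0.185.
Overall risk P(Y=1) = π·p₁ + (1−π)·p₀ = 0.372×0.575 + 0.628×0.185 = 0.33008.
Under exogeneity, PAF = [P(Y=1) − p₀] / P(Y=1).
PAF = (0.33008 − 0.185) / 0.33008 ≈ 0.4395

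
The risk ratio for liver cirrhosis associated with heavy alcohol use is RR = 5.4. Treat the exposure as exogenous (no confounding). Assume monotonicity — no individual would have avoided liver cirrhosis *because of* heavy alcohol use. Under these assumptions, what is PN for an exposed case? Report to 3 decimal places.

PN ≈ 0.815

Under exogeneity and monotonicity, PN = (RR − 1) / RR = 1 − 1/RR.
PN = (5.4 − 1) / 5.4 = 4.4 / 5.4 ≈ 0.8148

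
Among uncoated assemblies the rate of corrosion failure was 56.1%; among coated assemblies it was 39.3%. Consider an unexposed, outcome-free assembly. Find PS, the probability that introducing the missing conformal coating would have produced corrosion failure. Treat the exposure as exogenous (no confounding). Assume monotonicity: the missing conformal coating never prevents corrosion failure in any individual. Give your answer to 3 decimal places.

p₁ = 0.561, p₀ = 0.393.
Under exogeneity and monotonicity, PS = (p₁ − p₀) / (1 − p₀).
PS = (0.561 − 0.393) / (1 − 0.393) = 0.168 / 0.607 ≈ 0.2768

PS ≈ 0.277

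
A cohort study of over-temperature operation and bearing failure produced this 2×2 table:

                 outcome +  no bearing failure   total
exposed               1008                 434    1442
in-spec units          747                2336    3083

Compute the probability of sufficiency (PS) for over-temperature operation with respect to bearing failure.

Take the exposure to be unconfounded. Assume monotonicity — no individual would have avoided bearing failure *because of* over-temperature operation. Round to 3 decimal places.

p₁ = P(outcome | exposed) = 1008/1442 = 0.69903
p₀ = P(outcome | unexposed) = 747/3083 = 0.2423
Under exogeneity and monotonicity, PS = (p₁ − p₀)/(1 − p₀).
PS = (0.69903 − 0.2423) / 0.7577 ≈ 0.6028

PS ≈ 0.603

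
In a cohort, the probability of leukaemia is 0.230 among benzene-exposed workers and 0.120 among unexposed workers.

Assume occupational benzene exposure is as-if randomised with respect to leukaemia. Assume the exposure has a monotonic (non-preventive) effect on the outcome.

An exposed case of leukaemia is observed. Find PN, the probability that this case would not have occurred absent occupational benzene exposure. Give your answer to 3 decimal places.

PN ≈ 0.478

Let p₁ = 0.23, p₀ = 0.12.
Under exogeneity and monotonicity, PN = (p₁ − p₀) / p₁.
PN = (0.23 − 0.12) / 0.23 = 0.11 / 0.23 ≈ 0.4783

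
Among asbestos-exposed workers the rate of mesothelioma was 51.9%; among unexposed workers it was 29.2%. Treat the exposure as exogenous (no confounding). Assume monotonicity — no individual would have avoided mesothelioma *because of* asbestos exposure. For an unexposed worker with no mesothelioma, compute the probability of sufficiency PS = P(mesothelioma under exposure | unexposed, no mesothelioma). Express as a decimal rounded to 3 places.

PS ≈ 0.321

p₁ = 0.519, p₀ = 0.292.
Under exogeneity and monotonicity, PS = (p₁ − p₀) / (1 − p₀).
PS = (0.519 − 0.292) / (1 − 0.292) = 0.227 / 0.708 ≈ 0.3206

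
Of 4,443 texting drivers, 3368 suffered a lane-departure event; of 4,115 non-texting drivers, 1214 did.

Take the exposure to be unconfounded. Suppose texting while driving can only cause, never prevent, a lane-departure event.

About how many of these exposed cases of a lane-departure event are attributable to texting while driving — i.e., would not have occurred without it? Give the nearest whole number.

p₁ = P(outcome | exposed) = 3368/4443 = 0.75805
p₀ = P(outcome | unexposed) = 1214/4115 = 0.29502
PN = (p₁ − p₀)/p₁ = (0.75805 − 0.29502) / 0.75805 ≈ 0.61082.
Attributable cases ≈ PN × (exposed cases) = 0.61082 × 3368 ≈ 2057.23.

about 2057 cases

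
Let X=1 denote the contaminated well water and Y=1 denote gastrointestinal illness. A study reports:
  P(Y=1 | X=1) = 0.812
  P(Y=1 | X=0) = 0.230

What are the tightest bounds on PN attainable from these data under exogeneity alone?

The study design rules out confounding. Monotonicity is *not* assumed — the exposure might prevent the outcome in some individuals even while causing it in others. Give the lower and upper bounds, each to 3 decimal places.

0.717 ≤ PN ≤ 0.948

Let p₁ = 0.812, p₀ = 0.23.
Under exogeneity alone the bounds on PN are max{0,(p₁−p₀)/p₁} ≤ PN ≤ min{1,(1−p₀)/p₁}.
  lower = (p₁ − p₀)/p₁ = 0.582 / 0.812 ≈ 0.7167
  upper = min{1, (1 − p₀)/p₁} = 0.77 / 0.812 ≈ 0.9483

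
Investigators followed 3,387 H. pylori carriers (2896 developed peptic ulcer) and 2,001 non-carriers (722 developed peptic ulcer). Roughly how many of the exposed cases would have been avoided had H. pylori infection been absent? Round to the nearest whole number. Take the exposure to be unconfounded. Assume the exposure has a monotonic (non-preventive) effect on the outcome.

about 1674 cases

p₁ = P(outcome | exposed) = 2896/3387 = 0.85503
p₀ = P(outcome | unexposed) = 722/2001 = 0.36082
PN = (p₁ − p₀)/p₁ = (0.85503 − 0.36082) / 0.85503 ≈ 0.57801.
Attributable cases ≈ PN × (exposed cases) = 0.57801 × 2896 ≈ 1673.90.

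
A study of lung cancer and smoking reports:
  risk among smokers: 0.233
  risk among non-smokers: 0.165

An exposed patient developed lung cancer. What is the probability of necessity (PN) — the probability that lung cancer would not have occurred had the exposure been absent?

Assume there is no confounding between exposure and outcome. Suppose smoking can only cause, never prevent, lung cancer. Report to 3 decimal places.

PN ≈ 0.292

Let p₁ = 0.233, p₀ = 0.165.
Under exogeneity and monotonicity, PN = (p₁ − p₀) / p₁.
PN = (0.233 − 0.165) / 0.233 = 0.068 / 0.233 ≈ 0.2918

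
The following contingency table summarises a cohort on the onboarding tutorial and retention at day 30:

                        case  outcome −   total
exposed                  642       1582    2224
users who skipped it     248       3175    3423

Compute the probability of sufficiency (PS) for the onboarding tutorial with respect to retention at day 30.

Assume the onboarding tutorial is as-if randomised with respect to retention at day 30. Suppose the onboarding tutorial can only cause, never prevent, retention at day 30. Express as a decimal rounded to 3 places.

PS ≈ 0.233

p₁ = P(outcome | exposed) = 642/2224 = 0.28867
p₀ = P(outcome | unexposed) = 248/3423 = 0.072451
Under exogeneity and monotonicity, PS = (p₁ − p₀)/(1 − p₀).
PS = (0.28867 − 0.072451) / 0.92755 ≈ 0.2331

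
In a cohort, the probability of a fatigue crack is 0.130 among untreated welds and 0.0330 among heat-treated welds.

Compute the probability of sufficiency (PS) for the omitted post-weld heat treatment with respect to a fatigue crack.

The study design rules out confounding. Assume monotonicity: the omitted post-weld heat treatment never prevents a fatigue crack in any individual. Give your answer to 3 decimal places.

Let p₁ = 0.13, p₀ = 0.033.
Under exogeneity and monotonicity, PS = (p₁ − p₀) / (1 − p₀).
PS = (0.13 − 0.033) / (1 − 0.033) = 0.097 / 0.967 ≈ 0.1003

PS ≈ 0.100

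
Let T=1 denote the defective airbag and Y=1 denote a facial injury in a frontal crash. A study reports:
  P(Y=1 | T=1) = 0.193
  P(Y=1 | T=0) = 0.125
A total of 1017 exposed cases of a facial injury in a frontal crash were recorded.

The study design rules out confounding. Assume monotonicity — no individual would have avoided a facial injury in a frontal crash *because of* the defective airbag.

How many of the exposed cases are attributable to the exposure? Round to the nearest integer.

Let p₁ = 0.193, p₀ = 0.125.
PN = (p₁ − p₀)/p₁ = (0.193 − 0.125) / 0.193 ≈ 0.35233.
Attributable cases ≈ PN × (exposed cases) = 0.35233 × 1017 ≈ 358.32.

about 358 cases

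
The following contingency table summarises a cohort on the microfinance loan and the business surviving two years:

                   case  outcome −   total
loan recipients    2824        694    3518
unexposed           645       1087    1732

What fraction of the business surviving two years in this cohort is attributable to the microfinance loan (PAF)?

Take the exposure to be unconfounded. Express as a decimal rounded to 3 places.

p₁ = P(outcome | exposed) = 2824/3518 = 0.80273
p₀ = P(outcome | unexposed) = 645/1732 = 0.3724
Exposure prevalence π = 3518/5250 = 0.6701; overall risk P(Y=1) = 0.66076.
Under exogeneity, PAF = [P(Y=1) − p₀]/P(Y=1).
PAF = (0.66076 − 0.3724) / 0.66076 ≈ 0.4364

PAF ≈ 0.436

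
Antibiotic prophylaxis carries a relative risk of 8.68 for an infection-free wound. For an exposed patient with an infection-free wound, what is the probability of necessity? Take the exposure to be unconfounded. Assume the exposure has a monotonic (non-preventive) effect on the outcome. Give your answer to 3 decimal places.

PN ≈ 0.885

Under exogeneity and monotonicity, PN = (RR − 1) / RR = 1 − 1/RR.
PN = (8.68 − 1) / 8.68 = 7.68 / 8.68 ≈ 0.8848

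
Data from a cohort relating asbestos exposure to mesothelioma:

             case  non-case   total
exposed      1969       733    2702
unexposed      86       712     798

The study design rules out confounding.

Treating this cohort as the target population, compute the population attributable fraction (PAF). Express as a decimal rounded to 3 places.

p₁ = P(outcome | exposed) = 1969/2702 = 0.72872
p₀ = P(outcome | unexposed) = 86/798 = 0.10777
Exposure prevalence π = 2702/3500 = 0.772; overall risk P(Y=1) = 0.58714.
Under exogeneity, PAF = [P(Y=1) − p₀]/P(Y=1).
PAF = (0.58714 − 0.10777) / 0.58714 ≈ 0.8165

PAF ≈ 0.816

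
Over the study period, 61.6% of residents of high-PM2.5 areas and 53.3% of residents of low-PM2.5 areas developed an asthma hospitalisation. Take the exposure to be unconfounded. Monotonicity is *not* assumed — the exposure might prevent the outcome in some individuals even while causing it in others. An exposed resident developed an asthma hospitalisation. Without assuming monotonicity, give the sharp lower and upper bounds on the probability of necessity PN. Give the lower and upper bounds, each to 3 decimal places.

0.135 ≤ PN ≤ 0.758

p₁ = 0.616, p₀ = 0.533.
Under exogeneity alone the bounds on PN are max{0,(p₁−p₀)/p₁} ≤ PN ≤ min{1,(1−p₀)/p₁}.
  lower = (p₁ − p₀)/p₁ = 0.083 / 0.616 ≈ 0.1347
  upper = min{1, (1 − p₀)/p₁} = 0.467 / 0.616 ≈ 0.7581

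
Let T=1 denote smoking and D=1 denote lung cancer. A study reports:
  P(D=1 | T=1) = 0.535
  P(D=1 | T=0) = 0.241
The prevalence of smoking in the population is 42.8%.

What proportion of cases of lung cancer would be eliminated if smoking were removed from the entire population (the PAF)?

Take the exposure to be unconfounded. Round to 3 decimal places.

PAF ≈ 0.343

Let p₁ = 0.535, p₀ = 0.241.
Overall risk P(Y=1) = π·p₁ + (1−π)·p₀ = 0.428×0.535 + 0.572×0.241 = 0.36683.
Under exogeneity, PAF = [P(Y=1) − p₀] / P(Y=1).
PAF = (0.36683 − 0.241) / 0.36683 ≈ 0.3430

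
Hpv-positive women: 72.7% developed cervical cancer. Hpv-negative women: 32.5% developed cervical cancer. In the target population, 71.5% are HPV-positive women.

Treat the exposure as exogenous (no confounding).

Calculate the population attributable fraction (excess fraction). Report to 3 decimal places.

p₁ = 0.727, p₀ = 0.325.
Overall risk P(Y=1) = π·p₁ + (1−π)·p₀ = 0.715×0.727 + 0.285×0.325 = 0.61243.
Under exogeneity, PAF = [P(Y=1) − p₀] / P(Y=1).
PAF = (0.61243 − 0.325) / 0.61243 ≈ 0.4693

PAF ≈ 0.469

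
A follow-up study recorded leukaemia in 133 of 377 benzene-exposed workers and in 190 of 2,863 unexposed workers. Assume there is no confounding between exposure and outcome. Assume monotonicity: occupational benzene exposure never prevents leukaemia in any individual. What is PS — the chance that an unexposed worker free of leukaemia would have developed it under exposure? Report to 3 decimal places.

PS ≈ 0.307

p₁ = P(outcome | exposed) = 133/377 = 0.35279
p₀ = P(outcome | unexposed) = 190/2863 = 0.066364
Under exogeneity and monotonicity, PS = (p₁ − p₀) / (1 − p₀).
PS = (0.35279 − 0.066364) / (1 − 0.066364) = 0.28642 / 0.93364 ≈ 0.3068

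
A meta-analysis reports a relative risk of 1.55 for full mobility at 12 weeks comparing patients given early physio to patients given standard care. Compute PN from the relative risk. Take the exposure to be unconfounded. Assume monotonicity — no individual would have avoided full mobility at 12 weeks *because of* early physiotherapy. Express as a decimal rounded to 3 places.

Under exogeneity and monotonicity, PN = (RR − 1) / RR = 1 − 1/RR.
PN = (1.55 − 1) / 1.55 = 0.55 / 1.55 ≈ 0.3548

PN ≈ 0.355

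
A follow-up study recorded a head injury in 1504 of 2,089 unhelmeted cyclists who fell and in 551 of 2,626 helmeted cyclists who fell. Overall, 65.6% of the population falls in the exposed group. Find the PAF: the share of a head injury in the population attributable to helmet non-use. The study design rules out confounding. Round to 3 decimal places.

p₁ = P(outcome | exposed) = 1504/2089 = 0.71996
p₀ = P(outcome | unexposed) = 551/2626 = 0.20982
Overall risk P(Y=1) = π·p₁ + (1−π)·p₀ = 0.656×0.71996 + 0.344×0.20982 = 0.54447.
Under exogeneity, PAF = [P(Y=1) − p₀] / P(Y=1).
PAF = (0.54447 − 0.20982) / 0.54447 ≈ 0.6146

PAF ≈ 0.615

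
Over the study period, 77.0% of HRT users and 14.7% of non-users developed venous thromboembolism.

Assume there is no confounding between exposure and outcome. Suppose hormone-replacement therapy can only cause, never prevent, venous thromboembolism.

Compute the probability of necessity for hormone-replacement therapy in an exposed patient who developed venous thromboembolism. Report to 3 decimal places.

p₁ = 0.77, p₀ = 0.147.
Under exogeneity and monotonicity, PN = (p₁ − p₀) / p₁.
PN = (0.77 − 0.147) / 0.77 = 0.623 / 0.77 ≈ 0.8091

PN ≈ 0.809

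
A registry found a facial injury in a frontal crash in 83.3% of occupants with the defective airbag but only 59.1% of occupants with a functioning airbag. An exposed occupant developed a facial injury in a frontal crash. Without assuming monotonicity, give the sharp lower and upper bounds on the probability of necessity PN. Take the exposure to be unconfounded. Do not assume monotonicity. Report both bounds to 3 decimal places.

p₁ = 0.833, p₀ = 0.591.
Under exogeneity alone the bounds on PN are max{0,(p₁−p₀)/p₁} ≤ PN ≤ min{1,(1−p₀)/p₁}.
  lower = (p₁ − p₀)/p₁ = 0.242 / 0.833 ≈ 0.2905
  upper = min{1, (1 − p₀)/p₁} = 0.409 / 0.833 ≈ 0.4910

0.291 ≤ PN ≤ 0.491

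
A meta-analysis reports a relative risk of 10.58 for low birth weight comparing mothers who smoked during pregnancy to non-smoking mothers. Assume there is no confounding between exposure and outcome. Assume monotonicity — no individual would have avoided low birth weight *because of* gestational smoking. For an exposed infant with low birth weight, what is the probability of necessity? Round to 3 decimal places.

PN ≈ 0.905

Under exogeneity and monotonicity, PN = (RR − 1) / RR = 1 − 1/RR.
PN = (10.58 − 1) / 10.58 = 9.58 / 10.58 ≈ 0.9055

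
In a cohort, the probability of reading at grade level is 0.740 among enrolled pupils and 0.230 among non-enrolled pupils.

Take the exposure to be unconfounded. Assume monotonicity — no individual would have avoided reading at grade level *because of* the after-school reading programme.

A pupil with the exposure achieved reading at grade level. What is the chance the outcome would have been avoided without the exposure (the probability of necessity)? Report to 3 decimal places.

PN ≈ 0.689

Let p₁ = 0.74, p₀ = 0.23.
Under exogeneity and monotonicity, PN = (p₁ − p₀) / p₁.
PN = (0.74 − 0.23) / 0.74 = 0.51 / 0.74 ≈ 0.6892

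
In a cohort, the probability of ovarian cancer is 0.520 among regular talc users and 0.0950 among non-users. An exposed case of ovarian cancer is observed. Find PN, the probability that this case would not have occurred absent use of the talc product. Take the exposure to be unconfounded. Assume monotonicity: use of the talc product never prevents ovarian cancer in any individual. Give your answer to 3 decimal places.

PN ≈ 0.817

Let p₁ = 0.52, p₀ = 0.095.
Under exogeneity and monotonicity, PN = (p₁ − p₀) / p₁.
PN = (0.52 − 0.095) / 0.52 = 0.425 / 0.52 ≈ 0.8173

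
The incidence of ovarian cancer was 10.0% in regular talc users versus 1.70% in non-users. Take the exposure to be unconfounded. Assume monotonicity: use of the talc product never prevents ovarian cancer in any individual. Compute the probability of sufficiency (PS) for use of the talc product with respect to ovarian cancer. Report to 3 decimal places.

PS ≈ 0.084

p₁ = 0.1, p₀ = 0.017.
Under exogeneity and monotonicity, PS = (p₁ − p₀) / (1 − p₀).
PS = (0.1 − 0.017) / (1 − 0.017) = 0.083 / 0.983 ≈ 0.0844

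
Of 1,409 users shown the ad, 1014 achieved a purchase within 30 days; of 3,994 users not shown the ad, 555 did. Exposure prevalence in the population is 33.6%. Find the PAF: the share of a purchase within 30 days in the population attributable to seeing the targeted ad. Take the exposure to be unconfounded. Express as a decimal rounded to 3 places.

p₁ = P(outcome | exposed) = 1014/1409 = 0.71966
p₀ = P(outcome | unexposed) = 555/3994 = 0.13896
Overall risk P(Y=1) = π·p₁ + (1−π)·p₀ = 0.336×0.71966 + 0.664×0.13896 = 0.33407.
Under exogeneity, PAF = [P(Y=1) − p₀] / P(Y=1).
PAF = (0.33407 − 0.13896) / 0.33407 ≈ 0.5840

PAF ≈ 0.584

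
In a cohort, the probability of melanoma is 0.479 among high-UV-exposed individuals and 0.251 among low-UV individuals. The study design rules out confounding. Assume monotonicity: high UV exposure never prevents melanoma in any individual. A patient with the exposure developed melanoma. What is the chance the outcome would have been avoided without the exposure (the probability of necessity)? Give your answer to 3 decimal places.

Let p₁ = 0.479, p₀ = 0.251.
Under exogeneity and monotonicity, PN = (p₁ − p₀) / p₁.
PN = (0.479 − 0.251) / 0.479 = 0.228 / 0.479 ≈ 0.4760

PN ≈ 0.476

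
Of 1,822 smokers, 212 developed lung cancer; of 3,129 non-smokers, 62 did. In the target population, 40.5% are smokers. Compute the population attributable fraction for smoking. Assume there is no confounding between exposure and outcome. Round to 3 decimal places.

PAF ≈ 0.664

p₁ = P(outcome | exposed) = 212/1822 = 0.11636
p₀ = P(outcome | unexposed) = 62/3129 = 0.019815
Overall risk P(Y=1) = π·p₁ + (1−π)·p₀ = 0.405×0.11636 + 0.595×0.019815 = 0.058914.
Under exogeneity, PAF = [P(Y=1) − p₀] / P(Y=1).
PAF = (0.058914 − 0.019815) / 0.058914 ≈ 0.6637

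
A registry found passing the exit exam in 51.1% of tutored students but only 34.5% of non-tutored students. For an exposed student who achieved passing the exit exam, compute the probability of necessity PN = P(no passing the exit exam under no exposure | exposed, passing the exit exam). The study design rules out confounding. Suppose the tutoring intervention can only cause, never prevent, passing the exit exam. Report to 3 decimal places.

p₁ = 0.511, p₀ = 0.345.
Under exogeneity and monotonicity, PN = (p₁ − p₀) / p₁.
PN = (0.511 − 0.345) / 0.511 = 0.166 / 0.511 ≈ 0.3249

PN ≈ 0.325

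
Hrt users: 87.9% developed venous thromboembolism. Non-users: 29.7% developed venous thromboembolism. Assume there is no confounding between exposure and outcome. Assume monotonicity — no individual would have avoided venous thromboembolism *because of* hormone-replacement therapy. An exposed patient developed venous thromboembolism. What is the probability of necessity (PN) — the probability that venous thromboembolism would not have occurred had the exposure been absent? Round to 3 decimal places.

PN ≈ 0.662

p₁ = 0.879, p₀ = 0.297.
Under exogeneity and monotonicity, PN = (p₁ − p₀) / p₁.
PN = (0.879 − 0.297) / 0.879 = 0.582 / 0.879 ≈ 0.6621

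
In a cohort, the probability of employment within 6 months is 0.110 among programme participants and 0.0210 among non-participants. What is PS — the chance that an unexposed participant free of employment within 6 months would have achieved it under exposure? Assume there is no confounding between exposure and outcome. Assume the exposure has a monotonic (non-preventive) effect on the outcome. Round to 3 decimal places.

PS ≈ 0.091

Let p₁ = 0.11, p₀ = 0.021.
Under exogeneity and monotonicity, PS = (p₁ − p₀) / (1 − p₀).
PS = (0.11 − 0.021) / (1 − 0.021) = 0.089 / 0.979 ≈ 0.0909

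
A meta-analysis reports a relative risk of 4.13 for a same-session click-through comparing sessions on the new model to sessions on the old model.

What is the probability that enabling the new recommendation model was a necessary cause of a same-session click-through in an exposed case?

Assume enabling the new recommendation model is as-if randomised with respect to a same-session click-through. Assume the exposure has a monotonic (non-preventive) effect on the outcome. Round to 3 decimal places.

PN ≈ 0.758

Under exogeneity and monotonicity, PN = (RR − 1) / RR = 1 − 1/RR.
PN = (4.13 − 1) / 4.13 = 3.13 / 4.13 ≈ 0.7579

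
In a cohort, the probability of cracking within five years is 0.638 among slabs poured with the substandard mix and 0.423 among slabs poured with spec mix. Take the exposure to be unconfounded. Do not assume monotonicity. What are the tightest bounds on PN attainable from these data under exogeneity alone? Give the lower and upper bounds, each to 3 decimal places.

0.337 ≤ PN ≤ 0.904

Let p₁ = 0.638, p₀ = 0.423.
Under exogeneity alone the bounds on PN are max{0,(p₁−p₀)/p₁} ≤ PN ≤ min{1,(1−p₀)/p₁}.
  lower = (p₁ − p₀)/p₁ = 0.215 / 0.638 ≈ 0.3370
  upper = min{1, (1 − p₀)/p₁} = 0.577 / 0.638 ≈ 0.9044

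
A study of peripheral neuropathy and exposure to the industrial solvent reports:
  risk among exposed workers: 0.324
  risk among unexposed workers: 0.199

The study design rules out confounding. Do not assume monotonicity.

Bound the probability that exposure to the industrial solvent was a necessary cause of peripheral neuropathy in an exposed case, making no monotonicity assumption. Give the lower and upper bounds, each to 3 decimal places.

0.386 ≤ PN ≤ 1.000

Let p₁ = 0.324, p₀ = 0.199.
Under exogeneity alone the bounds on PN are max{0,(p₁−p₀)/p₁} ≤ PN ≤ min{1,(1−p₀)/p₁}.
  lower = (p₁ − p₀)/p₁ = 0.125 / 0.324 ≈ 0.3858
  upper = min{1, (1 − p₀)/p₁} = 0.801 / 0.324 ≈ 2.4722 → capped at 1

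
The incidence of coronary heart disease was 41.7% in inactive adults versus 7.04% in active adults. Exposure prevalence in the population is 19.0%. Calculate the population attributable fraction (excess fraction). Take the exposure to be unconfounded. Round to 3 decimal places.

p₁ = 0.417, p₀ = 0.0704.
Overall risk P(Y=1) = π·p₁ + (1−π)·p₀ = 0.19×0.417 + 0.81×0.0704 = 0.13625.
Under exogeneity, PAF = [P(Y=1) − p₀] / P(Y=1).
PAF = (0.13625 − 0.0704) / 0.13625 ≈ 0.4833

PAF ≈ 0.483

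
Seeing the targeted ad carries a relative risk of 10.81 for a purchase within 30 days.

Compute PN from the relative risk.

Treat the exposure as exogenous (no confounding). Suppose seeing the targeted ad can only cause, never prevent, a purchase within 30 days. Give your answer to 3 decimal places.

PN ≈ 0.907

Under exogeneity and monotonicity, PN = (RR − 1) / RR = 1 − 1/RR.
PN = (10.81 − 1) / 10.81 = 9.81 / 10.81 ≈ 0.9075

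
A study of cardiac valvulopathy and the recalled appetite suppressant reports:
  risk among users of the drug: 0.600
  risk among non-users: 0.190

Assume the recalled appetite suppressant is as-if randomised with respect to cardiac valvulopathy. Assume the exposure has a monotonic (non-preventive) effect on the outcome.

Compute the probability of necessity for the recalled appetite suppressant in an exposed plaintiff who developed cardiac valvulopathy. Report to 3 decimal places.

PN ≈ 0.683

Let p₁ = 0.6, p₀ = 0.19.
Under exogeneity and monotonicity, PN = (p₁ − p₀) / p₁.
PN = (0.6 − 0.19) / 0.6 = 0.41 / 0.6 ≈ 0.6833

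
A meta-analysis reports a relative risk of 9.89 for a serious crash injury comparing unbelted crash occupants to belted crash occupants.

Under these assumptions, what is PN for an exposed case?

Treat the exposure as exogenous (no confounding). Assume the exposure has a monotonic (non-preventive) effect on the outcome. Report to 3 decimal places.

Under exogeneity and monotonicity, PN = (RR − 1) / RR = 1 − 1/RR.
PN = (9.89 − 1) / 9.89 = 8.89 / 9.89 ≈ 0.8989

PN ≈ 0.899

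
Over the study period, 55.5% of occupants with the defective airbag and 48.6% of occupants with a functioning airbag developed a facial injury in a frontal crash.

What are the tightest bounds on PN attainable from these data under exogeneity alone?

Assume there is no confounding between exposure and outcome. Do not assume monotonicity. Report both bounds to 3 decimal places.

p₁ = 0.555, p₀ = 0.486.
Under exogeneity alone the bounds on PN are max{0,(p₁−p₀)/p₁} ≤ PN ≤ min{1,(1−p₀)/p₁}.
  lower = (p₁ − p₀)/p₁ = 0.069 / 0.555 ≈ 0.1243
  upper = min{1, (1 − p₀)/p₁} = 0.514 / 0.555 ≈ 0.9261

0.124 ≤ PN ≤ 0.926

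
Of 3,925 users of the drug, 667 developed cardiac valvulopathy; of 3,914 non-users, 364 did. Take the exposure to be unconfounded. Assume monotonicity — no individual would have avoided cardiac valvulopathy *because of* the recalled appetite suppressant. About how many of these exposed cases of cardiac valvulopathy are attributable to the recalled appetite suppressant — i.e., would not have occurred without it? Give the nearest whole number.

about 302 cases

p₁ = P(outcome | exposed) = 667/3925 = 0.16994
p₀ = P(outcome | unexposed) = 364/3914 = 0.092999
PN = (p₁ − p₀)/p₁ = (0.16994 − 0.092999) / 0.16994 ≈ 0.45274.
Attributable cases ≈ PN × (exposed cases) = 0.45274 × 667 ≈ 301.98.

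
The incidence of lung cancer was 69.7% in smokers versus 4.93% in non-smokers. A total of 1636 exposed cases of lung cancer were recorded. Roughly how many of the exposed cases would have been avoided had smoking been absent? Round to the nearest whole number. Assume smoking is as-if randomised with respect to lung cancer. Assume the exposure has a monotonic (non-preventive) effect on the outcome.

p₁ = 0.697, p₀ = 0.0493.
PN = (p₁ − p₀)/p₁ = (0.697 − 0.0493) / 0.697 ≈ 0.92927.
Attributable cases ≈ PN × (exposed cases) = 0.92927 × 1636 ≈ 1520.28.

about 1520 cases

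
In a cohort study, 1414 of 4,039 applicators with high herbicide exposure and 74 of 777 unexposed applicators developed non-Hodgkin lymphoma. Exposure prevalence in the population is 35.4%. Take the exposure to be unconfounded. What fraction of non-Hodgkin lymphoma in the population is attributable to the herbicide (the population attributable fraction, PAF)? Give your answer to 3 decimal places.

PAF ≈ 0.486

p₁ = P(outcome | exposed) = 1414/4039 = 0.35009
p₀ = P(outcome | unexposed) = 74/777 = 0.095238
Overall risk P(Y=1) = π·p₁ + (1−π)·p₀ = 0.354×0.35009 + 0.646×0.095238 = 0.18545.
Under exogeneity, PAF = [P(Y=1) − p₀] / P(Y=1).
PAF = (0.18545 − 0.095238) / 0.18545 ≈ 0.4865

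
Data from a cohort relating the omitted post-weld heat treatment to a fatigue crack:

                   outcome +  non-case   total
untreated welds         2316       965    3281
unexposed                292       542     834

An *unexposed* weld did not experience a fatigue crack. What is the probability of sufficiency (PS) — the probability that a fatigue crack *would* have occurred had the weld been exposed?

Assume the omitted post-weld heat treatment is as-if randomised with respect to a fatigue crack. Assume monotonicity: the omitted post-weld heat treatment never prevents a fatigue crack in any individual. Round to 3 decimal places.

PS ≈ 0.547

p₁ = P(outcome | exposed) = 2316/3281 = 0.70588
p₀ = P(outcome | unexposed) = 292/834 = 0.35012
Under exogeneity and monotonicity, PS = (p₁ − p₀) / (1 − p₀).
PS = (0.70588 − 0.35012) / (1 − 0.35012) = 0.35576 / 0.64988 ≈ 0.5474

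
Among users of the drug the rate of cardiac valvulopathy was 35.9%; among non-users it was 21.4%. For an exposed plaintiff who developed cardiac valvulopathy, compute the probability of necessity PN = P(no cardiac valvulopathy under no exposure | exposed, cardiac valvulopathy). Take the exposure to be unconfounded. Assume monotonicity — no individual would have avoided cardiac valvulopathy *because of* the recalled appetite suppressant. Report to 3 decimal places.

PN ≈ 0.404

p₁ = 0.359, p₀ = 0.214.
Under exogeneity and monotonicity, PN = (p₁ − p₀) / p₁.
PN = (0.359 − 0.214) / 0.359 = 0.145 / 0.359 ≈ 0.4039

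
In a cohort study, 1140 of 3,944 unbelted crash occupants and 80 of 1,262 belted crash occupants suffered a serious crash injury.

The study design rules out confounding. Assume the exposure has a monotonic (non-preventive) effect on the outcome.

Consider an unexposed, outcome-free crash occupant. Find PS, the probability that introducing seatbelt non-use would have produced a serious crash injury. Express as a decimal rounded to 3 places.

p₁ = P(outcome | exposed) = 1140/3944 = 0.28905
p₀ = P(outcome | unexposed) = 80/1262 = 0.063391
Under exogeneity and monotonicity, PS = (p₁ − p₀) / (1 − p₀).
PS = (0.28905 − 0.063391) / (1 − 0.063391) = 0.22566 / 0.93661 ≈ 0.2409

PS ≈ 0.241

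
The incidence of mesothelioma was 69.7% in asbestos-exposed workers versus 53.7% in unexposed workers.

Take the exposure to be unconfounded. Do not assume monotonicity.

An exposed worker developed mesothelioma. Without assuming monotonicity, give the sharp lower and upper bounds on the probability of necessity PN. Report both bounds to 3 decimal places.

0.230 ≤ PN ≤ 0.664

p₁ = 0.697, p₀ = 0.537.
Under exogeneity alone the bounds on PN are max{0,(p₁−p₀)/p₁} ≤ PN ≤ min{1,(1−p₀)/p₁}.
  lower = (p₁ − p₀)/p₁ = 0.16 / 0.697 ≈ 0.2296
  upper = min{1, (1 − p₀)/p₁} = 0.463 / 0.697 ≈ 0.6643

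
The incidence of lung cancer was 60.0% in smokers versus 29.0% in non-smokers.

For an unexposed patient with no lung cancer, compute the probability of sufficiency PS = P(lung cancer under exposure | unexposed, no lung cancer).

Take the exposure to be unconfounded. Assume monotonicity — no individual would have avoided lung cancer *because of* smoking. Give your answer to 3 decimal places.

PS ≈ 0.437

p₁ = 0.6, p₀ = 0.29.
Under exogeneity and monotonicity, PS = (p₁ − p₀) / (1 − p₀).
PS = (0.6 − 0.29) / (1 − 0.29) = 0.31 / 0.71 ≈ 0.4366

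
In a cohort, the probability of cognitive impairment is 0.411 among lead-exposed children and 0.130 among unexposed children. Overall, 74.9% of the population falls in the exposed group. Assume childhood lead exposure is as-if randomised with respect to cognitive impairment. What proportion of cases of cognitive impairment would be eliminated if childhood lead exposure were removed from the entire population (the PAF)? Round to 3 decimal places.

Let p₁ = 0.411, p₀ = 0.13.
Overall risk P(Y=1) = π·p₁ + (1−π)·p₀ = 0.749×0.411 + 0.251×0.13 = 0.34047.
Under exogeneity, PAF = [P(Y=1) − p₀] / P(Y=1).
PAF = (0.34047 − 0.13) / 0.34047 ≈ 0.6182

PAF ≈ 0.618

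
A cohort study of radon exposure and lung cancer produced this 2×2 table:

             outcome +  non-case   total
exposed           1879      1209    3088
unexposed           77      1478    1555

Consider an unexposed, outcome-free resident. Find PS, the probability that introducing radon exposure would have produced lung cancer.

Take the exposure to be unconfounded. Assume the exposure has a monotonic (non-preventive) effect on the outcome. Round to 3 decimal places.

p₁ = P(outcome | exposed) = 1879/3088 = 0.60848
p₀ = P(outcome | unexposed) = 77/1555 = 0.049518
Under exogeneity and monotonicity, PS = (p₁ − p₀)/(1 − p₀).
PS = (0.60848 − 0.049518) / 0.95048 ≈ 0.5881

PS ≈ 0.588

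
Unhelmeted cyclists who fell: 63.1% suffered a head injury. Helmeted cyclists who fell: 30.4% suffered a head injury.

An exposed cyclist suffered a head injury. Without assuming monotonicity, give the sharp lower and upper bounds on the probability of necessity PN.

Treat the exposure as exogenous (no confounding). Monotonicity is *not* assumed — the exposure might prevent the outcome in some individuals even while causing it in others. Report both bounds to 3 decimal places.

0.518 ≤ PN ≤ 1.000

p₁ = 0.631, p₀ = 0.304.
Under exogeneity alone the bounds on PN are max{0,(p₁−p₀)/p₁} ≤ PN ≤ min{1,(1−p₀)/p₁}.
  lower = (p₁ − p₀)/p₁ = 0.327 / 0.631 ≈ 0.5182
  upper = min{1, (1 − p₀)/p₁} = 0.696 / 0.631 ≈ 1.1030 → capped at 1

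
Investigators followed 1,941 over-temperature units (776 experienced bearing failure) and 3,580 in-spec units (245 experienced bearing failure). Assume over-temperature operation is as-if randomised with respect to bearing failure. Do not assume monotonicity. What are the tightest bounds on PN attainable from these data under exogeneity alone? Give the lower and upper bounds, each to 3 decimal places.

p₁ = P(outcome | exposed) = 776/1941 = 0.39979
p₀ = P(outcome | unexposed) = 245/3580 = 0.068436
Under exogeneity alone the bounds on PN are max{0,(p₁−p₀)/p₁} ≤ PN ≤ min{1,(1−p₀)/p₁}.
  lower = (p₁ − p₀)/p₁ = 0.33136 / 0.39979 ≈ 0.8288
  upper = min{1, (1 − p₀)/p₁} = 0.93156 / 0.39979 ≈ 2.3301 → capped at 1

0.829 ≤ PN ≤ 1.000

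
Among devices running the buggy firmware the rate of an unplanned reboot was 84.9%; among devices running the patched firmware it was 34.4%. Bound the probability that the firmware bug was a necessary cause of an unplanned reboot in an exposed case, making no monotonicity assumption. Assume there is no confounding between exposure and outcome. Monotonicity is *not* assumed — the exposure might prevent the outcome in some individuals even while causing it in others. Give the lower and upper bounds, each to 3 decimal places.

0.595 ≤ PN ≤ 0.773

p₁ = 0.849, p₀ = 0.344.
Under exogeneity alone the bounds on PN are max{0,(p₁−p₀)/p₁} ≤ PN ≤ min{1,(1−p₀)/p₁}.
  lower = (p₁ − p₀)/p₁ = 0.505 / 0.849 ≈ 0.5948
  upper = min{1, (1 − p₀)/p₁} = 0.656 / 0.849 ≈ 0.7727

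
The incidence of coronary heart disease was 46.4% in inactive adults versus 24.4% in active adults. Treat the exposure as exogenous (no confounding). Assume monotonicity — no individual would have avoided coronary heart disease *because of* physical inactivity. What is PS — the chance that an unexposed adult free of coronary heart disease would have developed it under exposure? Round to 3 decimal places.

p₁ = 0.464, p₀ = 0.244.
Under exogeneity and monotonicity, PS = (p₁ − p₀) / (1 − p₀).
PS = (0.464 − 0.244) / (1 − 0.244) = 0.22 / 0.756 ≈ 0.2910

PS ≈ 0.291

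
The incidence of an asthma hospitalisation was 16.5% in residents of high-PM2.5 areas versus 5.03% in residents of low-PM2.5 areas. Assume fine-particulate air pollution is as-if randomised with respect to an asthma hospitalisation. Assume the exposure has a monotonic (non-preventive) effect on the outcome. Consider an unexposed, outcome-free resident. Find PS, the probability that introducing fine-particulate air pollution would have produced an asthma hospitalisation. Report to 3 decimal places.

PS ≈ 0.121

p₁ = 0.165, p₀ = 0.0503.
Under exogeneity and monotonicity, PS = (p₁ − p₀) / (1 − p₀).
PS = (0.165 − 0.0503) / (1 − 0.0503) = 0.1147 / 0.9497 ≈ 0.1208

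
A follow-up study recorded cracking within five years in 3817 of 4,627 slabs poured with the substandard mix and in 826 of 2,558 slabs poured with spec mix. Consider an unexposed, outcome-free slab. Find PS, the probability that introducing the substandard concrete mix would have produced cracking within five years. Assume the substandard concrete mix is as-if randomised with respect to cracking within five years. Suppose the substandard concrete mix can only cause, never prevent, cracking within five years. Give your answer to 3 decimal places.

p₁ = P(outcome | exposed) = 3817/4627 = 0.82494
p₀ = P(outcome | unexposed) = 826/2558 = 0.32291
Under exogeneity and monotonicity, PS = (p₁ − p₀) / (1 − p₀).
PS = (0.82494 − 0.32291) / (1 − 0.32291) = 0.50203 / 0.67709 ≈ 0.7415

PS ≈ 0.741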